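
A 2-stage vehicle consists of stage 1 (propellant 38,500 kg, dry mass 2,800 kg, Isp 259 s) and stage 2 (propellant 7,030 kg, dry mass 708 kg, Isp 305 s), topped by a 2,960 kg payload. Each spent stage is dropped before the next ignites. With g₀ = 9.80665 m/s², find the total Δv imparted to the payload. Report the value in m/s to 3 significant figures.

Ignition mass of stage 1 = 38,500+2,800 + 7,030+708 + 2,960 = 51,998 kg.
Stage 1: m₀ = 51,998 kg, m_f = 51,998 − 38,500 = 13,498 kg; Δv = 259×9.80665×ln(3.852) = 2539.9×1.3487 ≈ 3426 m/s.
Stage 2: m₀ = 10,698 kg, m_f = 10,698 − 7,030 = 3,668 kg; Δv = 305×9.80665×ln(2.917) = 2991.0×1.0704 ≈ 3202 m/s.
Total Δv = 3426 + 3202 = 6628 m/s.

Δv ≈ 6630 m/s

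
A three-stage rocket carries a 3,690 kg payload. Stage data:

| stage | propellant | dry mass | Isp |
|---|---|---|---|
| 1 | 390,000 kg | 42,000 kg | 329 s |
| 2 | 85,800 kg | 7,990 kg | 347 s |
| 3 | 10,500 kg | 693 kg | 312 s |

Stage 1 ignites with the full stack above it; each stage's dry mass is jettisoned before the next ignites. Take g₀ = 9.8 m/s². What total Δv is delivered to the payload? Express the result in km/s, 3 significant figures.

Δv ≈ 13.2 km/s

Ignition mass of stage 1 = 390,000+42,000 + 85,800+7,990 + 10,500+693 + 3,690 = 540,673 kg.
Stage 1: m₀ = 540,673 kg, m_f = 540,673 − 390,000 = 150,673 kg; Δv = 329×9.8×ln(3.588) = 3224.2×1.2777 ≈ 4120 m/s.
Stage 2: m₀ = 108,673 kg, m_f = 108,673 − 85,800 = 22,873 kg; Δv = 347×9.8×ln(4.751) = 3400.6×1.5584 ≈ 5299 m/s.
Stage 3: m₀ = 14,883 kg, m_f = 14,883 − 10,500 = 4,383 kg; Δv = 312×9.8×ln(3.396) = 3057.6×1.2225 ≈ 3738 m/s.
Total Δv = 4120 + 5299 + 3738 = 13157 m/s.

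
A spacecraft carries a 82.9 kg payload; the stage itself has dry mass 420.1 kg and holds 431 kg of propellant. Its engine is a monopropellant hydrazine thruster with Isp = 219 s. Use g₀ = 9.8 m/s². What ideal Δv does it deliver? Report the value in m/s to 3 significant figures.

Δv ≈ 1330 m/s

v_e = Isp · g₀ = 219 × 9.8 = 2146.2 m/s.
m₀ = payload + dry + propellant = 82.9 + 420.1 + 431 = 934 kg.
m_f = payload + dry = 82.9 + 420.1 = 503 kg.
Δv = v_e · ln(m₀/m_f) = 2146.2 × ln(1.857) = 2146.2 × 0.6189 ≈ 1328.3 m/s.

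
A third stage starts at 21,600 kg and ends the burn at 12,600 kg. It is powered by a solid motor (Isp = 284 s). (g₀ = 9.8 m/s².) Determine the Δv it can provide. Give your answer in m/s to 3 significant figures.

Δv ≈ 1500 m/s

v_e = Isp · g₀ = 284 × 9.8 = 2783.2 m/s.
Using Δv = v_e ln(m₀/m_f): Δv = v_e · ln(m₀/m_f) = 2783.2 × ln(1.714) = 2783.2 × 0.5390 ≈ 1500.1 m/s.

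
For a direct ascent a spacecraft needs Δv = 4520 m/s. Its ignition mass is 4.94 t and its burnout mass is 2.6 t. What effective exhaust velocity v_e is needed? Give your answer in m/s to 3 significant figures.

v_e ≈ 7040 m/s

ln(m₀/m_f) = ln(4940/2600) = ln(1.9) = 0.6419.
Using Δv = v_e ln(m₀/m_f): v_e = Δv / ln(m₀/m_f) = 4520 / 0.6419 = 7042.1 m/s.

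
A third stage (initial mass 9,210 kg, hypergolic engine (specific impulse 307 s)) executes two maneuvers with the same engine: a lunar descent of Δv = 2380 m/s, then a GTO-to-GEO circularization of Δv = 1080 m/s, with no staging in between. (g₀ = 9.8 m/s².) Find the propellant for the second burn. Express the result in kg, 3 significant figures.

v_e = Isp · g₀ = 307 × 9.8 = 3008.6 m/s.
After the first burn: m = 9210 × exp(−2380/3008.6) = 9210 × 0.45336 = 4,175.45 kg.
After the second burn: m = 4,175.45 × exp(−1080/3008.6) = 4,175.45 × 0.69839 = 2,916.09 kg.
Second-burn propellant = 4,175.45 − 2,916.09 = 1,259.36 kg.

propellant for the second burn ≈ 1260 kg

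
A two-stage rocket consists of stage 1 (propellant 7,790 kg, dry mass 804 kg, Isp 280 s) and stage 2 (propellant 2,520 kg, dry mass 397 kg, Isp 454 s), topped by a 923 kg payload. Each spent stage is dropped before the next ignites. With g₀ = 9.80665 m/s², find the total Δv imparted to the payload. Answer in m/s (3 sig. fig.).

Ignition mass of stage 1 = 7,790+804 + 2,520+397 + 923 = 12,434 kg.
Stage 1: m₀ = 12,434 kg, m_f = 12,434 − 7,790 = 4,644 kg; Δv = 280×9.80665×ln(2.677) = 2745.9×0.9849 ≈ 2704 m/s.
Stage 2: m₀ = 3,840 kg, m_f = 3,840 − 2,520 = 1,320 kg; Δv = 454×9.80665×ln(2.909) = 4452.2×1.0678 ≈ 4754 m/s.
Total Δv = 2704 + 4754 = 7458 m/s.

Δv ≈ 7460 m/s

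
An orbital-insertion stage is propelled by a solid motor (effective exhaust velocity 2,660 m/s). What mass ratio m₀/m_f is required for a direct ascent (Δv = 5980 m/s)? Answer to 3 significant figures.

mass ratio ≈ 9.47

m₀/m_f = exp(Δv / v_e) = exp(5980 / 2660.0) = exp(2.2481) = 9.4699.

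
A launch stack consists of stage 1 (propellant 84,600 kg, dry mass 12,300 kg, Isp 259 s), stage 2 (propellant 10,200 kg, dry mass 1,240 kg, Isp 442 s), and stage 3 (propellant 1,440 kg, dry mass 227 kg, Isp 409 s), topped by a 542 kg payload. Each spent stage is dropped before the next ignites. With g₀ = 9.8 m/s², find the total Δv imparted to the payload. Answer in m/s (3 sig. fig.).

Δv ≈ 13900 m/s

Ignition mass of stage 1 = 84,600+12,300 + 10,200+1,240 + 1,440+227 + 542 = 110,549 kg.
Stage 1: m₀ = 110,549 kg, m_f = 110,549 − 84,600 = 25,949 kg; Δv = 259×9.8×ln(4.26) = 2538.2×1.4493 ≈ 3679 m/s.
Stage 2: m₀ = 13,649 kg, m_f = 13,649 − 10,200 = 3,449 kg; Δv = 442×9.8×ln(3.957) = 4331.6×1.3756 ≈ 5958 m/s.
Stage 3: m₀ = 2,209 kg, m_f = 2,209 − 1,440 = 769 kg; Δv = 409×9.8×ln(2.873) = 4008.2×1.0552 ≈ 4229 m/s.
Total Δv = 3679 + 5958 + 4229 = 13866 m/s.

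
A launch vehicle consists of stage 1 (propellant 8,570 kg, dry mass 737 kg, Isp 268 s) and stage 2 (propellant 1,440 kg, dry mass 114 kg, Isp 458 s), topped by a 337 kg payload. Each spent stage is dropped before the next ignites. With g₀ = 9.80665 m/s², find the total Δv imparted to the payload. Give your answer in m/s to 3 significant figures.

Ignition mass of stage 1 = 8,570+737 + 1,440+114 + 337 = 11,198 kg.
Stage 1: m₀ = 11,198 kg, m_f = 11,198 − 8,570 = 2,628 kg; Δv = 268×9.80665×ln(4.261) = 2628.2×1.4495 ≈ 3810 m/s.
Stage 2: m₀ = 1,891 kg, m_f = 1,891 − 1,440 = 451 kg; Δv = 458×9.80665×ln(4.193) = 4491.4×1.4334 ≈ 6438 m/s.
Total Δv = 3810 + 6438 = 10248 m/s.

Δv ≈ 10200 m/s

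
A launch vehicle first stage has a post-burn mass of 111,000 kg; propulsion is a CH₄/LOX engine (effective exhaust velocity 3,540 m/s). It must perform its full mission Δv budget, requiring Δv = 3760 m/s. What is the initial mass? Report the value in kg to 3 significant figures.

m₀/m_f = exp(Δv / v_e) = exp(3760 / 3540.0) = exp(1.0621) = 2.8926.
m₀ = m_f × 2.8926 = 111,000 × 2.8926 = 321,079 kg.

initial mass ≈ 321000 kg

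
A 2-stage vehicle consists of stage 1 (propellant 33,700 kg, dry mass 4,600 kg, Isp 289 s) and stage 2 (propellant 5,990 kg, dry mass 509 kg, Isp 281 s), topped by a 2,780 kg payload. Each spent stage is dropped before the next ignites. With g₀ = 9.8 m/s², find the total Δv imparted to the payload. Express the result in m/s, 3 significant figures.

Ignition mass of stage 1 = 33,700+4,600 + 5,990+509 + 2,780 = 47,579 kg.
Stage 1: m₀ = 47,579 kg, m_f = 47,579 − 33,700 = 13,879 kg; Δv = 289×9.8×ln(3.428) = 2832.2×1.2320 ≈ 3489 m/s.
Stage 2: m₀ = 9,279 kg, m_f = 9,279 − 5,990 = 3,289 kg; Δv = 281×9.8×ln(2.821) = 2753.8×1.0372 ≈ 2856 m/s.
Total Δv = 3489 + 2856 = 6345 m/s.

Δv ≈ 6350 m/s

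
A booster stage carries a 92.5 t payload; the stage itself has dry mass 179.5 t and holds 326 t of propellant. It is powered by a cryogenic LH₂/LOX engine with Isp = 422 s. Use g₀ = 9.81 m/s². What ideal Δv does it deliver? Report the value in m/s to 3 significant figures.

v_e = Isp · g₀ = 422 × 9.81 = 4139.8 m/s.
m₀ = payload + dry + propellant = 92.5 + 179.5 + 326 = 598 t.
m_f = payload + dry = 92.5 + 179.5 = 272 t.
Using Δv = v_e ln(m₀/m_f): Δv = v_e · ln(m₀/m_f) = 4139.8 × ln(2.199) = 4139.8 × 0.7878 ≈ 3261.3 m/s.

Δv ≈ 3260 m/s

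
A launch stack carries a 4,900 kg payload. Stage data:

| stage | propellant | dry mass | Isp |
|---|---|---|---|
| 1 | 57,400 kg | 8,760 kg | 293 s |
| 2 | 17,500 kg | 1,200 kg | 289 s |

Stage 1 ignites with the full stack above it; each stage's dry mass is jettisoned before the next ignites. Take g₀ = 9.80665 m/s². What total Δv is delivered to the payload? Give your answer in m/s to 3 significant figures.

Δv ≈ 6770 m/s

Ignition mass of stage 1 = 57,400+8,760 + 17,500+1,200 + 4,900 = 89,760 kg.
Stage 1: m₀ = 89,760 kg, m_f = 89,760 − 57,400 = 32,360 kg; Δv = 293×9.80665×ln(2.774) = 2873.3×1.0202 ≈ 2931 m/s.
Stage 2: m₀ = 23,600 kg, m_f = 23,600 − 17,500 = 6,100 kg; Δv = 289×9.80665×ln(3.869) = 2834.1×1.3530 ≈ 3834 m/s.
Total Δv = 2931 + 3834 = 6765 m/s.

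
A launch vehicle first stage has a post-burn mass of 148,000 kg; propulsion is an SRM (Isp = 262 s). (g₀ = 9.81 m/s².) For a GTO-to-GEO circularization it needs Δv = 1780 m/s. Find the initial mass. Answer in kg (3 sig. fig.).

initial mass ≈ 296000 kg

v_e = Isp · g₀ = 262 × 9.81 = 2570.2 m/s.
By the Tsiolkovsky rocket equation, m₀/m_f = exp(Δv / v_e) = exp(1780 / 2570.2) = exp(0.6925) = 1.9988.
m₀ = m_f × 1.9988 = 148,000 × 1.9988 = 295,822 kg.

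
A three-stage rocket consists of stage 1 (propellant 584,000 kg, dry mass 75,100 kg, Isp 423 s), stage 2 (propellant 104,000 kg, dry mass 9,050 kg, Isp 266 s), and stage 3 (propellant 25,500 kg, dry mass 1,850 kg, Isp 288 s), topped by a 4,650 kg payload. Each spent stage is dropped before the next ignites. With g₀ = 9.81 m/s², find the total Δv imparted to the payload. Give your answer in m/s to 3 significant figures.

Ignition mass of stage 1 = 584,000+75,100 + 104,000+9,050 + 25,500+1,850 + 4,650 = 804,150 kg.
Stage 1: m₀ = 804,150 kg, m_f = 804,150 − 584,000 = 220,150 kg; Δv = 423×9.81×ln(3.653) = 4149.6×1.2955 ≈ 5376 m/s.
Stage 2: m₀ = 145,050 kg, m_f = 145,050 − 104,000 = 41,050 kg; Δv = 266×9.81×ln(3.533) = 2609.5×1.2623 ≈ 3294 m/s.
Stage 3: m₀ = 32,000 kg, m_f = 32,000 − 25,500 = 6,500 kg; Δv = 288×9.81×ln(4.923) = 2825.3×1.5939 ≈ 4503 m/s.
Total Δv = 5376 + 3294 + 4503 = 13173 m/s.

Δv ≈ 13200 m/s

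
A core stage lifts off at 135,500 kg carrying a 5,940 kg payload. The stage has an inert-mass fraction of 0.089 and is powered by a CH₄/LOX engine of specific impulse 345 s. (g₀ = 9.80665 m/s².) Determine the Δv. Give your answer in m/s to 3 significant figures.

Δv ≈ 6930 m/s

Stage wet mass = m₀ − payload = 135,500 − 5,940 = 129,560 kg.
Stage dry mass = ε × stage wet mass = 0.089 × 129,560 = 11,530.8 kg.
Burnout mass m_f = stage dry + payload = 11,530.8 + 5,940 = 17,470.8 kg.
v_e = Isp · g₀ = 345 × 9.80665 = 3383.3 m/s.
Δv = v_e · ln(135,500/17,470.8) = 3383.3 × ln(7.756) = 3383.3 × 2.0484 ≈ 6930 m/s.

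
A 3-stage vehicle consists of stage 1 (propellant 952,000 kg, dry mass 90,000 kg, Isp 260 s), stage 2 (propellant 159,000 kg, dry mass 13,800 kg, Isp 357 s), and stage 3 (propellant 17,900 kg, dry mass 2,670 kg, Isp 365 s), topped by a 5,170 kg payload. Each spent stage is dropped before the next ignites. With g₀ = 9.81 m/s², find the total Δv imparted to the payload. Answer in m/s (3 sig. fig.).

Δv ≈ 13600 m/s

Ignition mass of stage 1 = 952,000+90,000 + 159,000+13,800 + 17,900+2,670 + 5,170 = 1,240,540 kg.
Stage 1: m₀ = 1,240,540 kg, m_f = 1,240,540 − 952,000 = 288,540 kg; Δv = 260×9.81×ln(4.299) = 2550.6×1.4585 ≈ 3720 m/s.
Stage 2: m₀ = 198,540 kg, m_f = 198,540 − 159,000 = 39,540 kg; Δv = 357×9.81×ln(5.021) = 3502.2×1.6137 ≈ 5651 m/s.
Stage 3: m₀ = 25,740 kg, m_f = 25,740 − 17,900 = 7,840 kg; Δv = 365×9.81×ln(3.283) = 3580.7×1.1888 ≈ 4257 m/s.
Total Δv = 3720 + 5651 + 4257 = 13628 m/s.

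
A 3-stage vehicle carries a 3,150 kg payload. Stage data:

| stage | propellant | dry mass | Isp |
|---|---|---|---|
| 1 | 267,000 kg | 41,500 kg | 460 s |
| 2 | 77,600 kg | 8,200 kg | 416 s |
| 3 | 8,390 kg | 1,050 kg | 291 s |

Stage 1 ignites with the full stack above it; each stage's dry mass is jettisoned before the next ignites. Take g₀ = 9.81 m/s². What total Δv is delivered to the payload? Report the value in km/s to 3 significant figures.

Δv ≈ 14.3 km/s

Ignition mass of stage 1 = 267,000+41,500 + 77,600+8,200 + 8,390+1,050 + 3,150 = 406,890 kg.
Stage 1: m₀ = 406,890 kg, m_f = 406,890 − 267,000 = 139,890 kg; Δv = 460×9.81×ln(2.909) = 4512.6×1.0677 ≈ 4818 m/s.
Stage 2: m₀ = 98,390 kg, m_f = 98,390 − 77,600 = 20,790 kg; Δv = 416×9.81×ln(4.733) = 4081.0×1.5545 ≈ 6344 m/s.
Stage 3: m₀ = 12,590 kg, m_f = 12,590 − 8,390 = 4,200 kg; Δv = 291×9.81×ln(2.998) = 2854.7×1.0978 ≈ 3134 m/s.
Total Δv = 4818 + 6344 + 3134 = 14296 m/s.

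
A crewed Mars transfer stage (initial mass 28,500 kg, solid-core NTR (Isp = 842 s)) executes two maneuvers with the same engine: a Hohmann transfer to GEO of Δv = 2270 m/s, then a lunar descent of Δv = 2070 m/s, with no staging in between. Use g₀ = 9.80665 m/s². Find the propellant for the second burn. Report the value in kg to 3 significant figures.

propellant for the second burn ≈ 4800 kg

v_e = Isp · g₀ = 842 × 9.80665 = 8257.2 m/s.
After the first burn: m = 28500 × exp(−2270/8257.2) = 28500 × 0.75964 = 21,649.7 kg.
After the second burn: m = 21,649.7 × exp(−2070/8257.2) = 21,649.7 × 0.77826 = 16,849.1 kg.
Second-burn propellant = 21,649.7 − 16,849.1 = 4,800.6 kg.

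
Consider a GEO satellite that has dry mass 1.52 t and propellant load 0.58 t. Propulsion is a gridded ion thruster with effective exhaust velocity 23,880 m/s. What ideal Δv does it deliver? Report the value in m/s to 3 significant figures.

Δv ≈ 7720 m/s

m₀ = m_dry + m_prop = 1.52 + 0.58 = 2.1 t.
Δv = v_e · ln(m₀/m_f) = 23880.0 × ln(1.382) = 23880.0 × 0.3232 ≈ 7718.7 m/s.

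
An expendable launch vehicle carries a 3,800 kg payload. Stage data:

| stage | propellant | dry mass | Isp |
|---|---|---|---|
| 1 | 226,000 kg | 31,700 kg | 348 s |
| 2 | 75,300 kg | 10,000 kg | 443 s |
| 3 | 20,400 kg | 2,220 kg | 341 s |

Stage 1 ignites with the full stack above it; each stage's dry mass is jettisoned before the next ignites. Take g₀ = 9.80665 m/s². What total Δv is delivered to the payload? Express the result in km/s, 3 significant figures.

Δv ≈ 13.0 km/s

Ignition mass of stage 1 = 226,000+31,700 + 75,300+10,000 + 20,400+2,220 + 3,800 = 369,420 kg.
Stage 1: m₀ = 369,420 kg, m_f = 369,420 − 226,000 = 143,420 kg; Δv = 348×9.80665×ln(2.576) = 3412.7×0.9462 ≈ 3229 m/s.
Stage 2: m₀ = 111,720 kg, m_f = 111,720 − 75,300 = 36,420 kg; Δv = 443×9.80665×ln(3.068) = 4344.3×1.1209 ≈ 4869 m/s.
Stage 3: m₀ = 26,420 kg, m_f = 26,420 − 20,400 = 6,020 kg; Δv = 341×9.80665×ln(4.389) = 3344.1×1.4790 ≈ 4946 m/s.
Total Δv = 3229 + 4869 + 4946 = 13044 m/s.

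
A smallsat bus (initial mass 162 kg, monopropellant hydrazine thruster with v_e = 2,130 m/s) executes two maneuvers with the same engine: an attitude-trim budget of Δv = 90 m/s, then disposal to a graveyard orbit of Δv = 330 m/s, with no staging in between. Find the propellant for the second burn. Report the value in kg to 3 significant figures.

propellant for the second burn ≈ 22.3 kg

After the first burn: m = 162 × exp(−90/2130.0) = 162 × 0.95863 = 155.298 kg.
After the second burn: m = 155.298 × exp(−330/2130.0) = 155.298 × 0.85648 = 133.01 kg.
Second-burn propellant = 155.298 − 133.01 = 22.288 kg.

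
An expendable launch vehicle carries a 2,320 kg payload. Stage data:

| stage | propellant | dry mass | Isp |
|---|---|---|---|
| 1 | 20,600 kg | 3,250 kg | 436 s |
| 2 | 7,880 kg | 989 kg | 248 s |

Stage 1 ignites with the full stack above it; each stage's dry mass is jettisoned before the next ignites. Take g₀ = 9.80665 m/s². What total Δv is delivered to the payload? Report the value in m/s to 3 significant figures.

Δv ≈ 6750 m/s

Ignition mass of stage 1 = 20,600+3,250 + 7,880+989 + 2,320 = 35,039 kg.
Stage 1: m₀ = 35,039 kg, m_f = 35,039 − 20,600 = 14,439 kg; Δv = 436×9.80665×ln(2.427) = 4275.7×0.8865 ≈ 3791 m/s.
Stage 2: m₀ = 11,189 kg, m_f = 11,189 − 7,880 = 3,309 kg; Δv = 248×9.80665×ln(3.381) = 2432.0×1.2183 ≈ 2963 m/s.
Total Δv = 3791 + 2963 = 6754 m/s.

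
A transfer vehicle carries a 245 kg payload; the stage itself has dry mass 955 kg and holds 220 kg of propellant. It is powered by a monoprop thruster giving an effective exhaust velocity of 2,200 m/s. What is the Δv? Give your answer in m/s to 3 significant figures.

Δv ≈ 370 m/s

m₀ = payload + dry + propellant = 245 + 955 + 220 = 1,420 kg.
m_f = payload + dry = 245 + 955 = 1,200 kg.
Using Δv = v_e ln(m₀/m_f): Δv = v_e · ln(m₀/m_f) = 2200.0 × ln(1.183) = 2200.0 × 0.1683 ≈ 370.3 m/s.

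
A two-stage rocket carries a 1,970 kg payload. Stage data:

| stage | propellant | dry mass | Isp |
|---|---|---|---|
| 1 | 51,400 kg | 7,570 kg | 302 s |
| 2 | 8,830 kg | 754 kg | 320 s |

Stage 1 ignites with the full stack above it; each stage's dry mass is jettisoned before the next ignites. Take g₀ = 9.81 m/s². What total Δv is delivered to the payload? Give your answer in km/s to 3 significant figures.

Ignition mass of stage 1 = 51,400+7,570 + 8,830+754 + 1,970 = 70,524 kg.
Stage 1: m₀ = 70,524 kg, m_f = 70,524 − 51,400 = 19,124 kg; Δv = 302×9.81×ln(3.688) = 2962.6×1.3050 ≈ 3866 m/s.
Stage 2: m₀ = 11,554 kg, m_f = 11,554 − 8,830 = 2,724 kg; Δv = 320×9.81×ln(4.242) = 3139.2×1.4449 ≈ 4536 m/s.
Total Δv = 3866 + 4536 = 8402 m/s.

Δv ≈ 8.40 km/s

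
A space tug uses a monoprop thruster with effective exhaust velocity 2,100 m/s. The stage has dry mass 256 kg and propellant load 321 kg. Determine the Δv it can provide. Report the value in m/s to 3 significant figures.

m₀ = m_dry + m_prop = 256 + 321 = 577 kg.
From the ideal rocket equation, Δv = v_e · ln(m₀/m_f) = 2100.0 × ln(2.254) = 2100.0 × 0.8127 ≈ 1706.6 m/s.

Δv ≈ 1710 m/s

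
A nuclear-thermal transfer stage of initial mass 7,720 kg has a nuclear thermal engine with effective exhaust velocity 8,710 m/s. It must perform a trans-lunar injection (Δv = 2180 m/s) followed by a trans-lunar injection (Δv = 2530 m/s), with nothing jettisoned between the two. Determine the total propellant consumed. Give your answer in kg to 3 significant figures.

total propellant consumed ≈ 3220 kg

After the first burn: m = 7720 × exp(−2180/8710.0) = 7720 × 0.77858 = 6,010.64 kg.
After the second burn: m = 6,010.64 × exp(−2530/8710.0) = 6,010.64 × 0.74791 = 4,495.42 kg.
Total propellant = m₀ − m_final = 7720 − 4,495.42 = 3,224.58 kg.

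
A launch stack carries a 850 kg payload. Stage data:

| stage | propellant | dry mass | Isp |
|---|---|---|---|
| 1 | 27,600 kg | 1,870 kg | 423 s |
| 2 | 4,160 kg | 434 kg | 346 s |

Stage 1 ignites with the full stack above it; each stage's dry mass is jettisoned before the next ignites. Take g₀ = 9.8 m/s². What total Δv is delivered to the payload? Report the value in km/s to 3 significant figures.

Δv ≈ 11.4 km/s

Ignition mass of stage 1 = 27,600+1,870 + 4,160+434 + 850 = 34,914 kg.
Stage 1: m₀ = 34,914 kg, m_f = 34,914 − 27,600 = 7,314 kg; Δv = 423×9.8×ln(4.774) = 4145.4×1.5631 ≈ 6480 m/s.
Stage 2: m₀ = 5,444 kg, m_f = 5,444 − 4,160 = 1,284 kg; Δv = 346×9.8×ln(4.24) = 3390.8×1.4445 ≈ 4898 m/s.
Total Δv = 6480 + 4898 = 11378 m/s.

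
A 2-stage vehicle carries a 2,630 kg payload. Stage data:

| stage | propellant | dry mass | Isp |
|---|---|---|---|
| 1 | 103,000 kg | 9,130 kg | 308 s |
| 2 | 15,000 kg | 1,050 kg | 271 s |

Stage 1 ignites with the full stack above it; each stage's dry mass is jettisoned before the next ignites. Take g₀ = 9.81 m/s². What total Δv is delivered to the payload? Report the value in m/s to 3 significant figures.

Δv ≈ 9000 m/s

Ignition mass of stage 1 = 103,000+9,130 + 15,000+1,050 + 2,630 = 130,810 kg.
Stage 1: m₀ = 130,810 kg, m_f = 130,810 − 103,000 = 27,810 kg; Δv = 308×9.81×ln(4.704) = 3021.5×1.5484 ≈ 4678 m/s.
Stage 2: m₀ = 18,680 kg, m_f = 18,680 − 15,000 = 3,680 kg; Δv = 271×9.81×ln(5.076) = 2658.5×1.6245 ≈ 4319 m/s.
Total Δv = 4678 + 4319 = 8997 m/s.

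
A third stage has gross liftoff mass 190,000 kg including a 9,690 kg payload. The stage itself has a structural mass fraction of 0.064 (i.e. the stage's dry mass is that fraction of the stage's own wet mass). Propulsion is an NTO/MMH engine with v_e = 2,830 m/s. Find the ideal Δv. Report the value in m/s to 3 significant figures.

Δv ≈ 6200 m/s

Stage wet mass = m₀ − payload = 190,000 − 9,690 = 180,310 kg.
Stage dry mass = ε × stage wet mass = 0.064 × 180,310 = 11,539.8 kg.
Burnout mass m_f = stage dry + payload = 11,539.8 + 9,690 = 21,229.8 kg.
From the ideal rocket equation, Δv = v_e · ln(190,000/21,229.8) = 2830.0 × ln(8.95) = 2830.0 × 2.1916 ≈ 6202 m/s.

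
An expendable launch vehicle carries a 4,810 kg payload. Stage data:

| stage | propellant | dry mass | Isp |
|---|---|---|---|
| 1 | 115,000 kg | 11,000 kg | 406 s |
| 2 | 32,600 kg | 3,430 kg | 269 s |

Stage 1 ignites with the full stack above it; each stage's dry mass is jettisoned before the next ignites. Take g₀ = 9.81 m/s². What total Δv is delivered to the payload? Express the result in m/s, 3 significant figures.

Δv ≈ 8880 m/s

Ignition mass of stage 1 = 115,000+11,000 + 32,600+3,430 + 4,810 = 166,840 kg.
Stage 1: m₀ = 166,840 kg, m_f = 166,840 − 115,000 = 51,840 kg; Δv = 406×9.81×ln(3.218) = 3982.9×1.1689 ≈ 4655 m/s.
Stage 2: m₀ = 40,840 kg, m_f = 40,840 − 32,600 = 8,240 kg; Δv = 269×9.81×ln(4.956) = 2638.9×1.6007 ≈ 4224 m/s.
Total Δv = 4655 + 4224 = 8879 m/s.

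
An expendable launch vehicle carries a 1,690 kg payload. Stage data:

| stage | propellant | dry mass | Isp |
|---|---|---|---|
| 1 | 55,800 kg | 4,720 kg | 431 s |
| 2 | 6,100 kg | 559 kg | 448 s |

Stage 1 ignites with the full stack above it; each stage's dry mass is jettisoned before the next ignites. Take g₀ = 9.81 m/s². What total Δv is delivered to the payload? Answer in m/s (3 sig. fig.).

Δv ≈ 12800 m/s

Ignition mass of stage 1 = 55,800+4,720 + 6,100+559 + 1,690 = 68,869 kg.
Stage 1: m₀ = 68,869 kg, m_f = 68,869 − 55,800 = 13,069 kg; Δv = 431×9.81×ln(5.27) = 4228.1×1.6620 ≈ 7027 m/s.
Stage 2: m₀ = 8,349 kg, m_f = 8,349 − 6,100 = 2,249 kg; Δv = 448×9.81×ln(3.712) = 4394.9×1.3117 ≈ 5765 m/s.
Total Δv = 7027 + 5765 = 12792 m/s.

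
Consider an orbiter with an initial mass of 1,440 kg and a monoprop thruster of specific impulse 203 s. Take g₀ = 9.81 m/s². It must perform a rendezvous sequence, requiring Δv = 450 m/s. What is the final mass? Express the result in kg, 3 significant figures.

v_e = Isp · g₀ = 203 × 9.81 = 1991.4 m/s.
From the ideal rocket equation, m₀/m_f = exp(Δv / v_e) = exp(450 / 1991.4) = exp(0.2260) = 1.2535.
m_f = m₀ / 1.2535 = 1,440 / 1.2535 = 1,148.78 kg.

final mass ≈ 1150 kg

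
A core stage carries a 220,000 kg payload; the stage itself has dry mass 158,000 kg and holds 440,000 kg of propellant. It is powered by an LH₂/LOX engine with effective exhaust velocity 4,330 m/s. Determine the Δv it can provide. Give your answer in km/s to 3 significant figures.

Δv ≈ 3.34 km/s

m₀ = payload + dry + propellant = 220,000 + 158,000 + 440,000 = 818,000 kg.
m_f = payload + dry = 220,000 + 158,000 = 378,000 kg.
By the Tsiolkovsky rocket equation, Δv = v_e · ln(m₀/m_f) = 4330.0 × ln(2.164) = 4330.0 × 0.7720 ≈ 3342.6 m/s.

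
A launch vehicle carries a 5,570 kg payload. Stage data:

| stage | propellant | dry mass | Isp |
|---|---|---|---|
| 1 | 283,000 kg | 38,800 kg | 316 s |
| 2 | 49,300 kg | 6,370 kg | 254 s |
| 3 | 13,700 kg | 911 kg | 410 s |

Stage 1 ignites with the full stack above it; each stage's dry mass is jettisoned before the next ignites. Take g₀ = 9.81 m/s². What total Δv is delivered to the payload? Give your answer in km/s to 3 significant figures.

Δv ≈ 11.0 km/s

Ignition mass of stage 1 = 283,000+38,800 + 49,300+6,370 + 13,700+911 + 5,570 = 397,651 kg.
Stage 1: m₀ = 397,651 kg, m_f = 397,651 − 283,000 = 114,651 kg; Δv = 316×9.81×ln(3.468) = 3100.0×1.2437 ≈ 3855 m/s.
Stage 2: m₀ = 75,851 kg, m_f = 75,851 − 49,300 = 26,551 kg; Δv = 254×9.81×ln(2.857) = 2491.7×1.0497 ≈ 2616 m/s.
Stage 3: m₀ = 20,181 kg, m_f = 20,181 − 13,700 = 6,481 kg; Δv = 410×9.81×ln(3.114) = 4022.1×1.1359 ≈ 4569 m/s.
Total Δv = 3855 + 2616 + 4569 = 11040 m/s.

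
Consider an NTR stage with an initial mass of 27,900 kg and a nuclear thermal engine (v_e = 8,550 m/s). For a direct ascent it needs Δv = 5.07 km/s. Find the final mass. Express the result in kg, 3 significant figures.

final mass ≈ 15400 kg

From the ideal rocket equation, m₀/m_f = exp(Δv / v_e) = exp(5070 / 8550.0) = exp(0.5930) = 1.8094.
m_f = m₀ / 1.8094 = 27,900 / 1.8094 = 15,419.5 kg.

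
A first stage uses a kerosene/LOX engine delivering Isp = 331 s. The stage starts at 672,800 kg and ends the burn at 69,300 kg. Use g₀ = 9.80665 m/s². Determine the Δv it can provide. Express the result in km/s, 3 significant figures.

v_e = Isp · g₀ = 331 × 9.80665 = 3246.0 m/s.
By the Tsiolkovsky rocket equation, Δv = v_e · ln(m₀/m_f) = 3246.0 × ln(9.709) = 3246.0 × 2.2730 ≈ 7378.2 m/s.

Δv ≈ 7.38 km/s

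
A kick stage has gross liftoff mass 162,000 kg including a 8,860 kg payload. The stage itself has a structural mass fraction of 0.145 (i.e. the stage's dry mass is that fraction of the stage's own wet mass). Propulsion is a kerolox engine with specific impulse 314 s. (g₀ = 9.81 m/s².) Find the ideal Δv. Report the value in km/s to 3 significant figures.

Δv ≈ 5.09 km/s

Stage wet mass = m₀ − payload = 162,000 − 8,860 = 153,140 kg.
Stage dry mass = ε × stage wet mass = 0.145 × 153,140 = 22,205.3 kg.
Burnout mass m_f = stage dry + payload = 22,205.3 + 8,860 = 31,065.3 kg.
v_e = Isp · g₀ = 314 × 9.81 = 3080.3 m/s.
By the Tsiolkovsky rocket equation, Δv = v_e · ln(162,000/31,065.3) = 3080.3 × ln(5.215) = 3080.3 × 1.6515 ≈ 5087 m/s.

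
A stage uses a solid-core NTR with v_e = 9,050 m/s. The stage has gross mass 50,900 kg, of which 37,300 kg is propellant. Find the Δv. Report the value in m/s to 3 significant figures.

Δv ≈ 11900 m/s

m_f = m₀ − m_prop = 50,900 − 37,300 = 13,600 kg.
By the Tsiolkovsky rocket equation, Δv = v_e · ln(m₀/m_f) = 9050.0 × ln(3.743) = 9050.0 × 1.3198 ≈ 11944.1 m/s.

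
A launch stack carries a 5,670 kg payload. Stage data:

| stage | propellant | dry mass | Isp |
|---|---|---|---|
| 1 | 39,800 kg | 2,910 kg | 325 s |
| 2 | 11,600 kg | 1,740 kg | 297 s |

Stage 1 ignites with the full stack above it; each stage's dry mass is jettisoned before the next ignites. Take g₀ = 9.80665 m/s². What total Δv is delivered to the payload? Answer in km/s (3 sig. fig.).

Δv ≈ 6.04 km/s

Ignition mass of stage 1 = 39,800+2,910 + 11,600+1,740 + 5,670 = 61,720 kg.
Stage 1: m₀ = 61,720 kg, m_f = 61,720 − 39,800 = 21,920 kg; Δv = 325×9.80665×ln(2.816) = 3187.2×1.0352 ≈ 3299 m/s.
Stage 2: m₀ = 19,010 kg, m_f = 19,010 − 11,600 = 7,410 kg; Δv = 297×9.80665×ln(2.565) = 2912.6×0.9421 ≈ 2744 m/s.
Total Δv = 3299 + 2744 = 6043 m/s.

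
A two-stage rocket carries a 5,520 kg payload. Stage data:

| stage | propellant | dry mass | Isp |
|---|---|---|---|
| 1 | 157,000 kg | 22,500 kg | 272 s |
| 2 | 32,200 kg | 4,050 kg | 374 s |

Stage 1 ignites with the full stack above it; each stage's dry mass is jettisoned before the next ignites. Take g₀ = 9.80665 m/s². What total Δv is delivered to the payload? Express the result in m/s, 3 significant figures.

Δv ≈ 8700 m/s

Ignition mass of stage 1 = 157,000+22,500 + 32,200+4,050 + 5,520 = 221,270 kg.
Stage 1: m₀ = 221,270 kg, m_f = 221,270 − 157,000 = 64,270 kg; Δv = 272×9.80665×ln(3.443) = 2667.4×1.2363 ≈ 3298 m/s.
Stage 2: m₀ = 41,770 kg, m_f = 41,770 − 32,200 = 9,570 kg; Δv = 374×9.80665×ln(4.365) = 3667.7×1.4735 ≈ 5405 m/s.
Total Δv = 3298 + 5405 = 8703 m/s.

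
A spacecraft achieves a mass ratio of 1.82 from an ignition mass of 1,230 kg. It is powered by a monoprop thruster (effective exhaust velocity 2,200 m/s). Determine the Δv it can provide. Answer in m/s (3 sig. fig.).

Δv ≈ 1320 m/s

Δv = v_e · ln(1.82) = 2200.0 × 0.5988 ≈ 1317.4 m/s.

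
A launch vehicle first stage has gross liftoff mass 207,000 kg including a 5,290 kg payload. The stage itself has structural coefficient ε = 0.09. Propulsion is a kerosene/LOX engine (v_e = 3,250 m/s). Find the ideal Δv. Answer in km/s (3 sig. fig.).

Stage wet mass = m₀ − payload = 207,000 − 5,290 = 201,710 kg.
Stage dry mass = ε × stage wet mass = 0.09 × 201,710 = 18,153.9 kg.
Burnout mass m_f = stage dry + payload = 18,153.9 + 5,290 = 23,443.9 kg.
Δv = v_e · ln(207,000/23,443.9) = 3250.0 × ln(8.83) = 3250.0 × 2.1781 ≈ 7079 m/s.

Δv ≈ 7.08 km/s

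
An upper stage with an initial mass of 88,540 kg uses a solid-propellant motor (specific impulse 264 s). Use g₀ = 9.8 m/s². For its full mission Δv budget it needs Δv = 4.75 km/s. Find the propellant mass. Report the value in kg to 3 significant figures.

propellant mass ≈ 74400 kg

v_e = Isp · g₀ = 264 × 9.8 = 2587.2 m/s.
By the Tsiolkovsky rocket equation, m₀/m_f = exp(Δv / v_e) = exp(4750 / 2587.2) = exp(1.8360) = 6.2712.
m_f = 88,540 / 6.2712 = 14,118.5 kg, so propellant = m₀ − m_f = 88,540 − 14,118.5 = 74,421.5 kg.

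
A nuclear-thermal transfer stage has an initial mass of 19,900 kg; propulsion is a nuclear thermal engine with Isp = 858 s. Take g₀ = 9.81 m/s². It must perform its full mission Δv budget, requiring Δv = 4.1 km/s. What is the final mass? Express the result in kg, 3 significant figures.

final mass ≈ 12200 kg

v_e = Isp · g₀ = 858 × 9.81 = 8417.0 m/s.
m₀/m_f = exp(Δv / v_e) = exp(4100 / 8417.0) = exp(0.4871) = 1.6276.
m_f = m₀ / 1.6276 = 19,900 / 1.6276 = 12,226.6 kg.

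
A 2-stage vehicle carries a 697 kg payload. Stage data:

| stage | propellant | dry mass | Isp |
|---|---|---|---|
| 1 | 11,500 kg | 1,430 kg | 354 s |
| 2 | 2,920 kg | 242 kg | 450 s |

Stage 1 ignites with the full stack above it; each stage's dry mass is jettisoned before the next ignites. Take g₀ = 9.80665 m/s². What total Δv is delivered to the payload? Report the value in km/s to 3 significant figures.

Δv ≈ 10.2 km/s

Ignition mass of stage 1 = 11,500+1,430 + 2,920+242 + 697 = 16,789 kg.
Stage 1: m₀ = 16,789 kg, m_f = 16,789 − 11,500 = 5,289 kg; Δv = 354×9.80665×ln(3.174) = 3471.6×1.1551 ≈ 4010 m/s.
Stage 2: m₀ = 3,859 kg, m_f = 3,859 − 2,920 = 939 kg; Δv = 450×9.80665×ln(4.11) = 4413.0×1.4133 ≈ 6237 m/s.
Total Δv = 4010 + 6237 = 10247 m/s.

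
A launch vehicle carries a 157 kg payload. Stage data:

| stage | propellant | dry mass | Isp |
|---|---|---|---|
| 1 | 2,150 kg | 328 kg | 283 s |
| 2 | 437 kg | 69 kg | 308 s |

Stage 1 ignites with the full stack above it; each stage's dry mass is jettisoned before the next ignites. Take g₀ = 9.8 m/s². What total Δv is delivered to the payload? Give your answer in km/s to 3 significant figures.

Δv ≈ 6.45 km/s

Ignition mass of stage 1 = 2,150+328 + 437+69 + 157 = 3,141 kg.
Stage 1: m₀ = 3,141 kg, m_f = 3,141 − 2,150 = 991 kg; Δv = 283×9.8×ln(3.17) = 2773.4×1.1536 ≈ 3199 m/s.
Stage 2: m₀ = 663 kg, m_f = 663 − 437 = 226 kg; Δv = 308×9.8×ln(2.934) = 3018.4×1.0762 ≈ 3249 m/s.
Total Δv = 3199 + 3249 = 6448 m/s.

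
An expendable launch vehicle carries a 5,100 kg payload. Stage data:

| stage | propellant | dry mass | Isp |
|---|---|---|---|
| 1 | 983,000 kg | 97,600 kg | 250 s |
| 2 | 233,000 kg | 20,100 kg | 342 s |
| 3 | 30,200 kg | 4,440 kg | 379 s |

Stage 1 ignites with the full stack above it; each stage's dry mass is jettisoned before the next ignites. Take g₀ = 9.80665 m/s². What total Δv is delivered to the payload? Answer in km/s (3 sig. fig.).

Δv ≈ 13.7 km/s

Ignition mass of stage 1 = 983,000+97,600 + 233,000+20,100 + 30,200+4,440 + 5,100 = 1,373,440 kg.
Stage 1: m₀ = 1,373,440 kg, m_f = 1,373,440 − 983,000 = 390,440 kg; Δv = 250×9.80665×ln(3.518) = 2451.7×1.2578 ≈ 3084 m/s.
Stage 2: m₀ = 292,840 kg, m_f = 292,840 − 233,000 = 59,840 kg; Δv = 342×9.80665×ln(4.894) = 3353.9×1.5880 ≈ 5326 m/s.
Stage 3: m₀ = 39,740 kg, m_f = 39,740 − 30,200 = 9,540 kg; Δv = 379×9.80665×ln(4.166) = 3716.7×1.4269 ≈ 5303 m/s.
Total Δv = 3084 + 5326 + 5303 = 13713 m/s.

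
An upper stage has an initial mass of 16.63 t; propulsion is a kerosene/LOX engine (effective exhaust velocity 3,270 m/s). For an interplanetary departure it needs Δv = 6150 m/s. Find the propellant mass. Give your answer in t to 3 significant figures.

propellant mass ≈ 14.1 t

m₀/m_f = exp(Δv / v_e) = exp(6150 / 3270.0) = exp(1.8807) = 6.5583.
m_f = 16.63 / 6.5583 = 2.53572 t, so propellant = m₀ − m_f = 16.63 − 2.53572 = 14.09428 t.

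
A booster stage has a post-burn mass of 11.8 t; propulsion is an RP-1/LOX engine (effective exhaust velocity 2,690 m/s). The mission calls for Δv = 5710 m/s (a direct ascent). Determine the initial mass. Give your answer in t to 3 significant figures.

initial mass ≈ 98.6 t

Using Δv = v_e ln(m₀/m_f): m₀/m_f = exp(Δv / v_e) = exp(5710 / 2690.0) = exp(2.1227) = 8.3535.
m₀ = m_f × 8.3535 = 11.8 × 8.3535 = 98.5713 t.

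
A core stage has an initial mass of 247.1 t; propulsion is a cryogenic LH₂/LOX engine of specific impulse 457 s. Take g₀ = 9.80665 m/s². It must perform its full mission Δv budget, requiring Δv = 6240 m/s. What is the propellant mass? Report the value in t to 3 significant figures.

v_e = Isp · g₀ = 457 × 9.80665 = 4481.6 m/s.
From the ideal rocket equation, m₀/m_f = exp(Δv / v_e) = exp(6240 / 4481.6) = exp(1.3923) = 4.0243.
m_f = 247.1 / 4.0243 = 61.402 t, so propellant = m₀ − m_f = 247.1 − 61.402 = 185.698 t.

propellant mass ≈ 186 t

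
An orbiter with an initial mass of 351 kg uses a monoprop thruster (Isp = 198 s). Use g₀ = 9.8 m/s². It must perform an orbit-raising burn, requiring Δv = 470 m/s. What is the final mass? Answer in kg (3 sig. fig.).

v_e = Isp · g₀ = 198 × 9.8 = 1940.4 m/s.
Rocket equation: m₀/m_f = exp(Δv / v_e) = exp(470 / 1940.4) = exp(0.2422) = 1.2741.
m_f = m₀ / 1.2741 = 351 / 1.2741 = 275.489 kg.

final mass ≈ 275 kg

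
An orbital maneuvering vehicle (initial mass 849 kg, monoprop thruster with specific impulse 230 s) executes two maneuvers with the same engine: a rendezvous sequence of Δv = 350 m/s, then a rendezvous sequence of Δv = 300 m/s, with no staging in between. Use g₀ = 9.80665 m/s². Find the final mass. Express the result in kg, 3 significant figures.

final mass ≈ 636 kg

v_e = Isp · g₀ = 230 × 9.80665 = 2255.5 m/s.
After the first burn: m = 849 × exp(−350/2255.5) = 849 × 0.85627 = 726.973 kg.
After the second burn: m = 726.973 × exp(−300/2255.5) = 726.973 × 0.87546 = 636.436 kg.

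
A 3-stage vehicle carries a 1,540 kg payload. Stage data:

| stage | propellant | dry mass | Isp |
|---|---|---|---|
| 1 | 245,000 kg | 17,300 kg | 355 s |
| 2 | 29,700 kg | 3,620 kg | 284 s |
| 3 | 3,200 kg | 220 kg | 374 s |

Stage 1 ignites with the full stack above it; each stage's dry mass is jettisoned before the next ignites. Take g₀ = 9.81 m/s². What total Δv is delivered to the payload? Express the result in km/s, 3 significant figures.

Ignition mass of stage 1 = 245,000+17,300 + 29,700+3,620 + 3,200+220 + 1,540 = 300,580 kg.
Stage 1: m₀ = 300,580 kg, m_f = 300,580 − 245,000 = 55,580 kg; Δv = 355×9.81×ln(5.408) = 3482.6×1.6879 ≈ 5878 m/s.
Stage 2: m₀ = 38,280 kg, m_f = 38,280 − 29,700 = 8,580 kg; Δv = 284×9.81×ln(4.462) = 2786.0×1.4955 ≈ 4167 m/s.
Stage 3: m₀ = 4,960 kg, m_f = 4,960 − 3,200 = 1,760 kg; Δv = 374×9.81×ln(2.818) = 3668.9×1.0361 ≈ 3801 m/s.
Total Δv = 5878 + 4167 + 3801 = 13846 m/s.

Δv ≈ 13.8 km/s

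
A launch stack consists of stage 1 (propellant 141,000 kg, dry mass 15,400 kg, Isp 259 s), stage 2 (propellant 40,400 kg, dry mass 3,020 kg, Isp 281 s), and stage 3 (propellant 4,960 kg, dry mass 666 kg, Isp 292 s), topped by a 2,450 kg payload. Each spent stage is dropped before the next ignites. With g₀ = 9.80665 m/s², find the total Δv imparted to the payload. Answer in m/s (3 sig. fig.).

Δv ≈ 9840 m/s

Ignition mass of stage 1 = 141,000+15,400 + 40,400+3,020 + 4,960+666 + 2,450 = 207,896 kg.
Stage 1: m₀ = 207,896 kg, m_f = 207,896 − 141,000 = 66,896 kg; Δv = 259×9.80665×ln(3.108) = 2539.9×1.1339 ≈ 2880 m/s.
Stage 2: m₀ = 51,496 kg, m_f = 51,496 − 40,400 = 11,096 kg; Δv = 281×9.80665×ln(4.641) = 2755.7×1.5349 ≈ 4230 m/s.
Stage 3: m₀ = 8,076 kg, m_f = 8,076 − 4,960 = 3,116 kg; Δv = 292×9.80665×ln(2.592) = 2863.5×0.9523 ≈ 2727 m/s.
Total Δv = 2880 + 4230 + 2727 = 9837 m/s.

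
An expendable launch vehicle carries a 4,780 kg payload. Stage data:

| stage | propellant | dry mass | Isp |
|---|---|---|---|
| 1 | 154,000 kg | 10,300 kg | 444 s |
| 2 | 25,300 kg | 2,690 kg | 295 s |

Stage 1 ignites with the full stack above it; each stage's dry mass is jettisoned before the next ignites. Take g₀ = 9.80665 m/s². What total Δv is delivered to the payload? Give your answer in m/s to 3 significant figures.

Ignition mass of stage 1 = 154,000+10,300 + 25,300+2,690 + 4,780 = 197,070 kg.
Stage 1: m₀ = 197,070 kg, m_f = 197,070 − 154,000 = 43,070 kg; Δv = 444×9.80665×ln(4.576) = 4354.2×1.5207 ≈ 6622 m/s.
Stage 2: m₀ = 32,770 kg, m_f = 32,770 − 25,300 = 7,470 kg; Δv = 295×9.80665×ln(4.387) = 2893.0×1.4786 ≈ 4278 m/s.
Total Δv = 6622 + 4278 = 10900 m/s.

Δv ≈ 10900 m/s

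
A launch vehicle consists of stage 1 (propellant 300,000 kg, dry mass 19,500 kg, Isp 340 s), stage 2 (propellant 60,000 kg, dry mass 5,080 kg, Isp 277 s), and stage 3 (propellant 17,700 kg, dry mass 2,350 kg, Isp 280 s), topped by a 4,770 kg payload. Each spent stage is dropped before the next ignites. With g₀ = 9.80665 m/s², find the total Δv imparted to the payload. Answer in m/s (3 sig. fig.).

Δv ≈ 10800 m/s

Ignition mass of stage 1 = 300,000+19,500 + 60,000+5,080 + 17,700+2,350 + 4,770 = 409,400 kg.
Stage 1: m₀ = 409,400 kg, m_f = 409,400 − 300,000 = 109,400 kg; Δv = 340×9.80665×ln(3.742) = 3334.3×1.3197 ≈ 4400 m/s.
Stage 2: m₀ = 89,900 kg, m_f = 89,900 − 60,000 = 29,900 kg; Δv = 277×9.80665×ln(3.007) = 2716.4×1.1008 ≈ 2990 m/s.
Stage 3: m₀ = 24,820 kg, m_f = 24,820 − 17,700 = 7,120 kg; Δv = 280×9.80665×ln(3.486) = 2745.9×1.2487 ≈ 3429 m/s.
Total Δv = 4400 + 2990 + 3429 = 10819 m/s.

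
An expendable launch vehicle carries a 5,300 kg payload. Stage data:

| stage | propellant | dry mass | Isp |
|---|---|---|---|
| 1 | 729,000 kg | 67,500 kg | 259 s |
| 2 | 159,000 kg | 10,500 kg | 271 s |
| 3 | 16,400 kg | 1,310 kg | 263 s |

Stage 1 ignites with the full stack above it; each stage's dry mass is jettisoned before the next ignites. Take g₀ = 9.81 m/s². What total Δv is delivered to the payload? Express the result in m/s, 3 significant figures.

Δv ≈ 11300 m/s

Ignition mass of stage 1 = 729,000+67,500 + 159,000+10,500 + 16,400+1,310 + 5,300 = 989,010 kg.
Stage 1: m₀ = 989,010 kg, m_f = 989,010 − 729,000 = 260,010 kg; Δv = 259×9.81×ln(3.804) = 2540.8×1.3360 ≈ 3394 m/s.
Stage 2: m₀ = 192,510 kg, m_f = 192,510 − 159,000 = 33,510 kg; Δv = 271×9.81×ln(5.745) = 2658.5×1.7483 ≈ 4648 m/s.
Stage 3: m₀ = 23,010 kg, m_f = 23,010 − 16,400 = 6,610 kg; Δv = 263×9.81×ln(3.481) = 2580.0×1.2473 ≈ 3218 m/s.
Total Δv = 3394 + 4648 + 3218 = 11260 m/s.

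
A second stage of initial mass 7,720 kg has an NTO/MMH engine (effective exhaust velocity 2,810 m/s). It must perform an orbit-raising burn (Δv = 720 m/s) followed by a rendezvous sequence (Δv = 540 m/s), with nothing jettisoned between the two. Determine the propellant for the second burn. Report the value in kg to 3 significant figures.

propellant for the second burn ≈ 1040 kg

After the first burn: m = 7720 × exp(−720/2810.0) = 7720 × 0.77397 = 5,975.05 kg.
After the second burn: m = 5,975.05 × exp(−540/2810.0) = 5,975.05 × 0.82517 = 4,930.43 kg.
Second-burn propellant = 5,975.05 − 4,930.43 = 1,044.62 kg.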